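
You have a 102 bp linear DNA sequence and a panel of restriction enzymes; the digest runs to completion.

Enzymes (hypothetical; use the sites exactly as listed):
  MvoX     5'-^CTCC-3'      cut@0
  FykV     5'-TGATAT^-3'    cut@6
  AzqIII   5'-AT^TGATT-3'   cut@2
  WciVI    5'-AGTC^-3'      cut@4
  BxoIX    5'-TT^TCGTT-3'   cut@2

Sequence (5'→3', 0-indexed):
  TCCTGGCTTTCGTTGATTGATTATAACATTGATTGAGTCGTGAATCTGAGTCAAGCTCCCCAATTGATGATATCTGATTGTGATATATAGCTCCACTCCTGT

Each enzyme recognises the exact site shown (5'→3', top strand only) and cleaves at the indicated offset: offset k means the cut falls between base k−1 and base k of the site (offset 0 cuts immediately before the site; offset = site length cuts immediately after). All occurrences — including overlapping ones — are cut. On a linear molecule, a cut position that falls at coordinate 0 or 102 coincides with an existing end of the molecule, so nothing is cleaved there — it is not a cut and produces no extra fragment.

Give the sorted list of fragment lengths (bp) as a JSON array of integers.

Per-enzyme occurrences:
  MvoX CTCC/0: at [55, 90, 95] ⇒ [55, 90, 95]
  FykV TGATAT/6: at [67, 80] ⇒ [73, 86]
  AzqIII ATTGATT/2: at [15, 27] ⇒ [17, 29]
  WciVI AGTC/4: at [35, 48] ⇒ [39, 52]
  BxoIX TTTCGTT/2: at [7] ⇒ [9]

Pooled cuts: [9, 17, 29, 39, 52, 55, 73, 86, 90, 95]

Fragments:
  [0,9): 9 bp
  [9,17): 8 bp
  [17,29): 12 bp
  [29,39): 10 bp
  [39,52): 13 bp
  [52,55): 3 bp
  [55,73): 18 bp
  [73,86): 13 bp
  [86,90): 4 bp
  [90,95): 5 bp
  [95,102): 7 bp

[3,4,5,7,8,9,10,12,13,13,18]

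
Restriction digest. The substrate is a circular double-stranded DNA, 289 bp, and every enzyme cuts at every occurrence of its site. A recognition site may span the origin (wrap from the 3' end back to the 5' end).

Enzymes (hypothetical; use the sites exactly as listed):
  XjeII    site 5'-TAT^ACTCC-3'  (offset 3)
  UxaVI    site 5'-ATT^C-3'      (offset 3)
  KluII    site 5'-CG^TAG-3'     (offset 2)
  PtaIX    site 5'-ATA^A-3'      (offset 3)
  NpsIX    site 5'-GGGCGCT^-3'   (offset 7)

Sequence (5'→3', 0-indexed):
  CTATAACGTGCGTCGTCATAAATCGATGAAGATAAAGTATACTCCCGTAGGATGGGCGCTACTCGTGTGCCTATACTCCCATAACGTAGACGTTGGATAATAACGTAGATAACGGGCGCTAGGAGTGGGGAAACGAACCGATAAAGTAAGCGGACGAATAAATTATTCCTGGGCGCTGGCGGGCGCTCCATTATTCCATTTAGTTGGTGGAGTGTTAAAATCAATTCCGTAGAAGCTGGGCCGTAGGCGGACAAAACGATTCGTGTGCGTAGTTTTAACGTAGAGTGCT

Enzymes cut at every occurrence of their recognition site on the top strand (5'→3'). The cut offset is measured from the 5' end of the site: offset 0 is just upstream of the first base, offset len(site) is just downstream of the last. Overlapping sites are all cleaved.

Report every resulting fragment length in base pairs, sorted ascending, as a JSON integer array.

Site scan:
  XjeII TATACTCC/3: at [37, 71] ⇒ [40, 74]
  UxaVI ATTC/3: at [164, 192, 223, 258] ⇒ [167, 195, 226, 261]
  KluII CGTAG/2: at [45, 84, 103, 227, 241, 267, 278] ⇒ [47, 86, 105, 229, 243, 269, 280]
  PtaIX ATAA/3: at [2, 17, 31, 80, 96, 99, 108, 140, 157] ⇒ [5, 20, 34, 83, 99, 102, 111, 143, 160]
  NpsIX GGGCGCT/7: at [53, 113, 170, 180] ⇒ [60, 120, 177, 187]

All cut coordinates (distinct, sorted): [5, 20, 34, 40, 47, 60, 74, 83, 86, 99, 102, 105, 111, 120, 143, 160, 167, 177, 187, 195, 226, 229, 243, 261, 269, 280]

Fragments:
  5→20: 15 bp
  20→34: 14 bp
  34→40: 6 bp
  40→47: 7 bp
  47→60: 13 bp
  60→74: 14 bp
  74→83: 9 bp
  83→86: 3 bp
  86→99: 13 bp
  99→102: 3 bp
  102→105: 3 bp
  105→111: 6 bp
  111→120: 9 bp
  120→143: 23 bp
  143→160: 17 bp
  160→167: 7 bp
  167→177: 10 bp
  177→187: 10 bp
  187→195: 8 bp
  195→226: 31 bp
  226→229: 3 bp
  229→243: 14 bp
  243→261: 18 bp
  261→269: 8 bp
  269→280: 11 bp
  280→5 (wrap): 289-280+5 = 14 bp

[3,3,3,3,6,6,7,7,8,8,9,9,10,10,11,13,13,14,14,14,14,15,17,18,23,31]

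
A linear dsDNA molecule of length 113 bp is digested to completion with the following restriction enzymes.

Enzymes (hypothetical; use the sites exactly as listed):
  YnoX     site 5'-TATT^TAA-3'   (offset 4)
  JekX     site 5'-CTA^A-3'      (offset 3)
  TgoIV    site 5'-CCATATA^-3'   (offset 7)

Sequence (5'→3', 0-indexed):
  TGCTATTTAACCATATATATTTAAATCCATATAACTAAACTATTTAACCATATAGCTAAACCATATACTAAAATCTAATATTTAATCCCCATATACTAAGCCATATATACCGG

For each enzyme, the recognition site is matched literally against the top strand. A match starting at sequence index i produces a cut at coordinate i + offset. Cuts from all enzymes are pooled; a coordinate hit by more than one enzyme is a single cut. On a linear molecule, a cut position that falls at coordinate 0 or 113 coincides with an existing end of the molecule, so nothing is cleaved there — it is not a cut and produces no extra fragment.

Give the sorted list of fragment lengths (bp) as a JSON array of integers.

Per-enzyme occurrences:
  YnoX TATTTAA/4: at [3, 17, 40, 78] ⇒ [7, 21, 44, 82]
  JekX CTAA/3: at [34, 55, 67, 74, 95] ⇒ [37, 58, 70, 77, 98]
  TgoIV CCATATA/7: at [10, 26, 47, 60, 88, 100] ⇒ [17, 33, 54, 67, 95, 107]

All cut coordinates (distinct, sorted): [7, 17, 21, 33, 37, 44, 54, 58, 67, 70, 77, 82, 95, 98, 107]

Fragments:
  [0,7): 7 bp
  [7,17): 10 bp
  [17,21): 4 bp
  [21,33): 12 bp
  [33,37): 4 bp
  [37,44): 7 bp
  [44,54): 10 bp
  [54,58): 4 bp
  [58,67): 9 bp
  [67,70): 3 bp
  [70,77): 7 bp
  [77,82): 5 bp
  [82,95): 13 bp
  [95,98): 3 bp
  [98,107): 9 bp
  [107,113): 6 bp

[3,3,4,4,4,5,6,7,7,7,9,9,10,10,12,13]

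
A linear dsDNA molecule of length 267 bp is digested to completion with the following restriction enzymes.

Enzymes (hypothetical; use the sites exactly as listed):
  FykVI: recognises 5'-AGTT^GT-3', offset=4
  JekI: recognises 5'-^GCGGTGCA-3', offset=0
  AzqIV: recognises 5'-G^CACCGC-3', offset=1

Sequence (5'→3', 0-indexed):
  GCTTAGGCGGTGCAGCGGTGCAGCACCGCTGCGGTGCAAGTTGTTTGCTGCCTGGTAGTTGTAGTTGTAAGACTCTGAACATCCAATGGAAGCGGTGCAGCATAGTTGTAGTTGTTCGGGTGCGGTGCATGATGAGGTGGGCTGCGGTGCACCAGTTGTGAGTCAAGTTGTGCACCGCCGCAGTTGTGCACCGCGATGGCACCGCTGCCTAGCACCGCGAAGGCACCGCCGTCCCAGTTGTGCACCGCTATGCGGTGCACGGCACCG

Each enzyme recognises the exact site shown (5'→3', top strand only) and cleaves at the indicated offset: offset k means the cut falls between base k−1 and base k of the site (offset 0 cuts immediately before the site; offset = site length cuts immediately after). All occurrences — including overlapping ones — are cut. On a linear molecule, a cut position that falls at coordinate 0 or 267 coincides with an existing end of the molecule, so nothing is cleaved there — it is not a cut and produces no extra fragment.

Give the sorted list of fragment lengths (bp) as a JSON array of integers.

[3,3,3,6,6,6,7,8,8,9,9,11,11,12,12,13,13,14,16,16,16,18,22,25]

Scan for sites:
  FykVI AGTTGT/4: at [38, 56, 62, 103, 109, 153, 165, 181, 235] ⇒ [42, 60, 66, 107, 113, 157, 169, 185, 239]
  JekI GCGGTGCA/0: at [6, 14, 30, 91, 121, 143, 251] ⇒ [6, 14, 30, 91, 121, 143, 251]
  AzqIV GCACCGC/1: at [22, 171, 187, 198, 211, 222, 241] ⇒ [23, 172, 188, 199, 212, 223, 242]

All cut coordinates (distinct, sorted): [6, 14, 23, 30, 42, 60, 66, 91, 107, 113, 121, 143, 157, 169, 172, 185, 188, 199, 212, 223, 239, 242, 251]

Fragments:
  [0,6): 6 bp
  [6,14): 8 bp
  [14,23): 9 bp
  [23,30): 7 bp
  [30,42): 12 bp
  [42,60): 18 bp
  [60,66): 6 bp
  [66,91): 25 bp
  [91,107): 16 bp
  [107,113): 6 bp
  [113,121): 8 bp
  [121,143): 22 bp
  [143,157): 14 bp
  [157,169): 12 bp
  [169,172): 3 bp
  [172,185): 13 bp
  [185,188): 3 bp
  [188,199): 11 bp
  [199,212): 13 bp
  [212,223): 11 bp
  [223,239): 16 bp
  [239,242): 3 bp
  [242,251): 9 bp
  [251,267): 16 bp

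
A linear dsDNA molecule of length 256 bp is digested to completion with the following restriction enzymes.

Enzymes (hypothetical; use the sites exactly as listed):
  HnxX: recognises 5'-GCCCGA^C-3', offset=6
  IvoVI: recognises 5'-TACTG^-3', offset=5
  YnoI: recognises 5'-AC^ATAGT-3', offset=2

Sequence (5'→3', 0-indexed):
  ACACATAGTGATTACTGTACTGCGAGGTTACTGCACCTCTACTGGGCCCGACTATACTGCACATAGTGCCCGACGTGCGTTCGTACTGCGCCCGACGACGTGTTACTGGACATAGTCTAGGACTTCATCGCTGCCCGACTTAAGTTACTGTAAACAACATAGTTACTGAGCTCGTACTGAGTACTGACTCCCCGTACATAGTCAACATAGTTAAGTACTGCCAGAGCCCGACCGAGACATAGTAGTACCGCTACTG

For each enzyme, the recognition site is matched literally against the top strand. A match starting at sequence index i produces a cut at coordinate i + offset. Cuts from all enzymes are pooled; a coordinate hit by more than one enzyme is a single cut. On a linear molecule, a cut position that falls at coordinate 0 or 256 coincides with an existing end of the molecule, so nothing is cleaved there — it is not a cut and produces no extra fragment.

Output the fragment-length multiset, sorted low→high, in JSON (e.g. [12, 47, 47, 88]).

Per-enzyme occurrences:
  HnxX GCCCGAC/6: at [45, 67, 89, 132, 225] ⇒ [51, 73, 95, 138, 231]
  IvoVI TACTG/5: at [12, 17, 28, 39, 54, 83, 103, 145, 163, 174, 181, 215, 251] ⇒ [17, 22, 33, 44, 59, 88, 108, 150, 168, 179, 186, 220] (position 256 is a terminus of the linear molecule — no cut)
  YnoI ACATAGT/2: at [2, 60, 109, 156, 195, 204, 236] ⇒ [4, 62, 111, 158, 197, 206, 238]

Pooled cuts: [4, 17, 22, 33, 44, 51, 59, 62, 73, 88, 95, 108, 111, 138, 150, 158, 168, 179, 186, 197, 206, 220, 231, 238]

Fragments:
  [0,4): 4 bp
  [4,17): 13 bp
  [17,22): 5 bp
  [22,33): 11 bp
  [33,44): 11 bp
  [44,51): 7 bp
  [51,59): 8 bp
  [59,62): 3 bp
  [62,73): 11 bp
  [73,88): 15 bp
  [88,95): 7 bp
  [95,108): 13 bp
  [108,111): 3 bp
  [111,138): 27 bp
  [138,150): 12 bp
  [150,158): 8 bp
  [158,168): 10 bp
  [168,179): 11 bp
  [179,186): 7 bp
  [186,197): 11 bp
  [197,206): 9 bp
  [206,220): 14 bp
  [220,231): 11 bp
  [231,238): 7 bp
  [238,256): 18 bp

[3,3,4,5,7,7,7,7,8,8,9,10,11,11,11,11,11,11,12,13,13,14,15,18,27]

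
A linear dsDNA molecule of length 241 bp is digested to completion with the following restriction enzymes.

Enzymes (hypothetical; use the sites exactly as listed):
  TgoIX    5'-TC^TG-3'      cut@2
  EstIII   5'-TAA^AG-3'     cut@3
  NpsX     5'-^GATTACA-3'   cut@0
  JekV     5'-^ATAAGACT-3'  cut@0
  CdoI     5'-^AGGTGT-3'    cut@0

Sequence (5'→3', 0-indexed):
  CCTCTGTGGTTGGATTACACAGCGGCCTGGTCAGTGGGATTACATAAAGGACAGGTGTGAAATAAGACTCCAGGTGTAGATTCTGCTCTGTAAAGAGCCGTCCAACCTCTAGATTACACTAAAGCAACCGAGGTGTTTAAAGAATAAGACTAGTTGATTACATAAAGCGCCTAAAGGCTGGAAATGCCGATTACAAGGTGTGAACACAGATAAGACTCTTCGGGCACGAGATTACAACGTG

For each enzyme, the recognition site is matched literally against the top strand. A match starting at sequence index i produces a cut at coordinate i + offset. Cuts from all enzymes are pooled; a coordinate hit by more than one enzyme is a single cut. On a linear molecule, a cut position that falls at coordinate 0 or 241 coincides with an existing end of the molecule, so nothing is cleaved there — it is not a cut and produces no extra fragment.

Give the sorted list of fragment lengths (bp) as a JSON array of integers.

Site scan:
  TgoIX TCTG/2: at [2, 81, 86] ⇒ [4, 83, 88]
  EstIII TAAAG/3: at [44, 90, 119, 137, 162, 171] ⇒ [47, 93, 122, 140, 165, 174]
  NpsX GATTACA/0: at [12, 37, 111, 155, 188, 229] ⇒ [12, 37, 111, 155, 188, 229]
  JekV ATAAGACT/0: at [61, 143, 209] ⇒ [61, 143, 209]
  CdoI AGGTGT/0: at [52, 71, 130, 195] ⇒ [52, 71, 130, 195]

All cut coordinates (distinct, sorted): [4, 12, 37, 47, 52, 61, 71, 83, 88, 93, 111, 122, 130, 140, 143, 155, 165, 174, 188, 195, 209, 229]

Fragment lengths:
  [0,4): 4 bp
  [4,12): 8 bp
  [12,37): 25 bp
  [37,47): 10 bp
  [47,52): 5 bp
  [52,61): 9 bp
  [61,71): 10 bp
  [71,83): 12 bp
  [83,88): 5 bp
  [88,93): 5 bp
  [93,111): 18 bp
  [111,122): 11 bp
  [122,130): 8 bp
  [130,140): 10 bp
  [140,143): 3 bp
  [143,155): 12 bp
  [155,165): 10 bp
  [165,174): 9 bp
  [174,188): 14 bp
  [188,195): 7 bp
  [195,209): 14 bp
  [209,229): 20 bp
  [229,241): 12 bp

[3,4,5,5,5,7,8,8,9,9,10,10,10,10,11,12,12,12,14,14,18,20,25]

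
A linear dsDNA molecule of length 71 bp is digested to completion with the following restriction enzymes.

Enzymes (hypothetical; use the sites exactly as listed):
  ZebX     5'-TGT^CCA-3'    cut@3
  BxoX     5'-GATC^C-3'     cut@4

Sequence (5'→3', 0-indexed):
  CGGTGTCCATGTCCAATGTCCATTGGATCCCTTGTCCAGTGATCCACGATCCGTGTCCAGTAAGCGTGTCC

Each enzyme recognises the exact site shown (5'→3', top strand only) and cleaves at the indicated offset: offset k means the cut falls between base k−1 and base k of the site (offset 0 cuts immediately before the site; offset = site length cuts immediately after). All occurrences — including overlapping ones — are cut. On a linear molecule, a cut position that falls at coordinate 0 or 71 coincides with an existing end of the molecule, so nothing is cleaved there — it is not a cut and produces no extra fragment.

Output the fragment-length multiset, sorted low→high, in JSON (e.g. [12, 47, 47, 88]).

Per-enzyme occurrences:
  ZebX (TGTCCA, off=3): starts [3, 9, 16, 32, 53] → cuts [6, 12, 19, 35, 56]
  BxoX (GATCC, off=4): starts [25, 40, 47] → cuts [29, 44, 51]

All cut coordinates (distinct, sorted): [6, 12, 19, 29, 35, 44, 51, 56]

Fragment lengths:
  [0,6): 6 bp
  [6,12): 6 bp
  [12,19): 7 bp
  [19,29): 10 bp
  [29,35): 6 bp
  [35,44): 9 bp
  [44,51): 7 bp
  [51,56): 5 bp
  [56,71): 15 bp

[5,6,6,6,7,7,9,10,15]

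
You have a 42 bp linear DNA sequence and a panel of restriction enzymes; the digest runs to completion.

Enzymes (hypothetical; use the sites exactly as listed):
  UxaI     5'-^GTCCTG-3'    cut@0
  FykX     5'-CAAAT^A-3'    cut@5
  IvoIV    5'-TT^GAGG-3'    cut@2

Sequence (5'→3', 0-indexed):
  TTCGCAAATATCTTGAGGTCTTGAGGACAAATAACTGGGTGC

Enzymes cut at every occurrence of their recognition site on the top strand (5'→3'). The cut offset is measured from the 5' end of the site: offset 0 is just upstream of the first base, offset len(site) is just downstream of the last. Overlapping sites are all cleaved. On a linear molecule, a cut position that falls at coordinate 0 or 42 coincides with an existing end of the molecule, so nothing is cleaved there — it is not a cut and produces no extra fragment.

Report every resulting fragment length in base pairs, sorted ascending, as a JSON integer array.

Scan for sites:
  UxaI (GTCCTG, off=0): no sites
  FykX CAAATA/5: at [4, 27] ⇒ [9, 32]
  IvoIV TTGAGG/2: at [12, 20] ⇒ [14, 22]

All cut coordinates (distinct, sorted): [9, 14, 22, 32]

Fragment lengths:
  [0,9): 9 bp
  [9,14): 5 bp
  [14,22): 8 bp
  [22,32): 10 bp
  [32,42): 10 bp

[5,8,9,10,10]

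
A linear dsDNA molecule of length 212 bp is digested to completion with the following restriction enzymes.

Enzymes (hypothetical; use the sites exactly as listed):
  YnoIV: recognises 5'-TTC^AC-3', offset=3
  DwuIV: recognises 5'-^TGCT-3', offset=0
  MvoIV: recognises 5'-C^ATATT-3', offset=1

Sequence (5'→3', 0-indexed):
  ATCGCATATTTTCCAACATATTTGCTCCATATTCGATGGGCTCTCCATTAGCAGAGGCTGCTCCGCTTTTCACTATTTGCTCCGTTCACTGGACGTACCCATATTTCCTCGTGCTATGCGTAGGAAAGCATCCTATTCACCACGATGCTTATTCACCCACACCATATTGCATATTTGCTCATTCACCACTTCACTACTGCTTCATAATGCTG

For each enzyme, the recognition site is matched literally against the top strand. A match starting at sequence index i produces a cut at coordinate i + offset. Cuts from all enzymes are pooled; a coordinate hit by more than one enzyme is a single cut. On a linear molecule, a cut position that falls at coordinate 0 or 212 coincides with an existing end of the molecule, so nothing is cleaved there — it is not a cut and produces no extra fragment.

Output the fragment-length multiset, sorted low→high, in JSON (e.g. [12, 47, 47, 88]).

Per-enzyme occurrences:
  YnoIV (TTCAC, off=3): starts [68, 84, 135, 151, 181, 189] → cuts [71, 87, 138, 154, 184, 192]
  DwuIV (TGCT, off=0): starts [22, 58, 77, 111, 145, 175, 197, 207] → cuts [22, 58, 77, 111, 145, 175, 197, 207]
  MvoIV (CATATT, off=1): starts [4, 16, 27, 99, 162, 169] → cuts [5, 17, 28, 100, 163, 170]

All cut coordinates (distinct, sorted): [5, 17, 22, 28, 58, 71, 77, 87, 100, 111, 138, 145, 154, 163, 170, 175, 184, 192, 197, 207]

Fragment lengths:
  [0,5): 5 bp
  [5,17): 12 bp
  [17,22): 5 bp
  [22,28): 6 bp
  [28,58): 30 bp
  [58,71): 13 bp
  [71,77): 6 bp
  [77,87): 10 bp
  [87,100): 13 bp
  [100,111): 11 bp
  [111,138): 27 bp
  [138,145): 7 bp
  [145,154): 9 bp
  [154,163): 9 bp
  [163,170): 7 bp
  [170,175): 5 bp
  [175,184): 9 bp
  [184,192): 8 bp
  [192,197): 5 bp
  [197,207): 10 bp
  [207,212): 5 bp

[5,5,5,5,5,6,6,7,7,8,9,9,9,10,10,11,12,13,13,27,30]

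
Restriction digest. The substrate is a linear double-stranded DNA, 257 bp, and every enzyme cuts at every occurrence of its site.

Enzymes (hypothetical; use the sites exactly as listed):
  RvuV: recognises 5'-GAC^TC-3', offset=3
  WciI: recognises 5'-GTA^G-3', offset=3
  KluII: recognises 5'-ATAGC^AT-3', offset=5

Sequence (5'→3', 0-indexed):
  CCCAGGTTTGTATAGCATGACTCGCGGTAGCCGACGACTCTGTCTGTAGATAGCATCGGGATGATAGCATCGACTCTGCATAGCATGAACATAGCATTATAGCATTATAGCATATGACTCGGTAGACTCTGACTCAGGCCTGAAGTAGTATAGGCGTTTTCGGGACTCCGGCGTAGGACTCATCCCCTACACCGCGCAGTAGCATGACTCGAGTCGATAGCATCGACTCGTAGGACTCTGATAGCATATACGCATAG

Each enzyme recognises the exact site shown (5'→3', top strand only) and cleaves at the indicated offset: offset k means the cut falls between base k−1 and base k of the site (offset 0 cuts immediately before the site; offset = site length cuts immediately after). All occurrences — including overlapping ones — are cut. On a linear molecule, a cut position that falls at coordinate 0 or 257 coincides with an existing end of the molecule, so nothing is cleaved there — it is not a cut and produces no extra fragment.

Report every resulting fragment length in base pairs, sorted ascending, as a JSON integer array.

[3,4,4,5,5,6,6,6,6,6,7,7,8,8,8,9,9,9,10,10,11,12,13,14,14,16,19,22]

Scan for sites:
  RvuV GACTC/3: at [18, 35, 71, 115, 124, 130, 163, 176, 205, 224, 233] ⇒ [21, 38, 74, 118, 127, 133, 166, 179, 208, 227, 236]
  WciI GTAG/3: at [26, 45, 121, 144, 172, 198, 229] ⇒ [29, 48, 124, 147, 175, 201, 232]
  KluII ATAGCAT/5: at [11, 49, 63, 79, 90, 98, 106, 216, 240] ⇒ [16, 54, 68, 84, 95, 103, 111, 221, 245]

Pooled cuts: [16, 21, 29, 38, 48, 54, 68, 74, 84, 95, 103, 111, 118, 124, 127, 133, 147, 166, 175, 179, 201, 208, 221, 227, 232, 236, 245]

Fragments:
  [0,16): 16 bp
  [16,21): 5 bp
  [21,29): 8 bp
  [29,38): 9 bp
  [38,48): 10 bp
  [48,54): 6 bp
  [54,68): 14 bp
  [68,74): 6 bp
  [74,84): 10 bp
  [84,95): 11 bp
  [95,103): 8 bp
  [103,111): 8 bp
  [111,118): 7 bp
  [118,124): 6 bp
  [124,127): 3 bp
  [127,133): 6 bp
  [133,147): 14 bp
  [147,166): 19 bp
  [166,175): 9 bp
  [175,179): 4 bp
  [179,201): 22 bp
  [201,208): 7 bp
  [208,221): 13 bp
  [221,227): 6 bp
  [227,232): 5 bp
  [232,236): 4 bp
  [236,245): 9 bp
  [245,257): 12 bp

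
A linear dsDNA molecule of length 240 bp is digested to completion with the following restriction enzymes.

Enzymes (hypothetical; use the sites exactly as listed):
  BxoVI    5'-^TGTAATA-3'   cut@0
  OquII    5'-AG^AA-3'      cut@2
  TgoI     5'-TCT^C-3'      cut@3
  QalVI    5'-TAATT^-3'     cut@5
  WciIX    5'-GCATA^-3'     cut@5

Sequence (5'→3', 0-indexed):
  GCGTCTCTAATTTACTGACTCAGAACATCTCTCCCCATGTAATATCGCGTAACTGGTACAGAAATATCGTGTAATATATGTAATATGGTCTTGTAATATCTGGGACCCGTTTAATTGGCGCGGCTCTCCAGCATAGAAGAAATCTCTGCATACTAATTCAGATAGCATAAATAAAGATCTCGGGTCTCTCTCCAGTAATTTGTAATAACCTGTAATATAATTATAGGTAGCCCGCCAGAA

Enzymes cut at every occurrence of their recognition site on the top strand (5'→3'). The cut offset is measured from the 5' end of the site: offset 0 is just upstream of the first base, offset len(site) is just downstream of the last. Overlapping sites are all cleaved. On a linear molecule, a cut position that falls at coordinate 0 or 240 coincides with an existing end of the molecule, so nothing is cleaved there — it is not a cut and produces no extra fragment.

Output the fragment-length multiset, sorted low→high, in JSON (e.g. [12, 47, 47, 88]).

Site scan:
  BxoVI (TGTAATA, off=0): starts [37, 69, 78, 91, 200, 210] → cuts [37, 69, 78, 91, 200, 210]
  OquII (AGAA, off=2): starts [21, 59, 134, 137, 236] → cuts [23, 61, 136, 139, 238]
  TgoI (TCTC, off=3): starts [3, 27, 29, 124, 142, 177, 184, 186, 188] → cuts [6, 30, 32, 127, 145, 180, 187, 189, 191]
  QalVI (TAATT, off=5): starts [7, 111, 153, 195, 217] → cuts [12, 116, 158, 200, 222]
  WciIX (GCATA, off=5): starts [130, 147, 164] → cuts [135, 152, 169]

All cut coordinates (distinct, sorted): [6, 12, 23, 30, 32, 37, 61, 69, 78, 91, 116, 127, 135, 136, 139, 145, 152, 158, 169, 180, 187, 189, 191, 200, 210, 222, 238]

Fragment lengths:
  [0,6): 6 bp
  [6,12): 6 bp
  [12,23): 11 bp
  [23,30): 7 bp
  [30,32): 2 bp
  [32,37): 5 bp
  [37,61): 24 bp
  [61,69): 8 bp
  [69,78): 9 bp
  [78,91): 13 bp
  [91,116): 25 bp
  [116,127): 11 bp
  [127,135): 8 bp
  [135,136): 1 bp
  [136,139): 3 bp
  [139,145): 6 bp
  [145,152): 7 bp
  [152,158): 6 bp
  [158,169): 11 bp
  [169,180): 11 bp
  [180,187): 7 bp
  [187,189): 2 bp
  [189,191): 2 bp
  [191,200): 9 bp
  [200,210): 10 bp
  [210,222): 12 bp
  [222,238): 16 bp
  [238,240): 2 bp

[1,2,2,2,2,3,5,6,6,6,6,7,7,7,8,8,9,9,10,11,11,11,11,12,13,16,24,25]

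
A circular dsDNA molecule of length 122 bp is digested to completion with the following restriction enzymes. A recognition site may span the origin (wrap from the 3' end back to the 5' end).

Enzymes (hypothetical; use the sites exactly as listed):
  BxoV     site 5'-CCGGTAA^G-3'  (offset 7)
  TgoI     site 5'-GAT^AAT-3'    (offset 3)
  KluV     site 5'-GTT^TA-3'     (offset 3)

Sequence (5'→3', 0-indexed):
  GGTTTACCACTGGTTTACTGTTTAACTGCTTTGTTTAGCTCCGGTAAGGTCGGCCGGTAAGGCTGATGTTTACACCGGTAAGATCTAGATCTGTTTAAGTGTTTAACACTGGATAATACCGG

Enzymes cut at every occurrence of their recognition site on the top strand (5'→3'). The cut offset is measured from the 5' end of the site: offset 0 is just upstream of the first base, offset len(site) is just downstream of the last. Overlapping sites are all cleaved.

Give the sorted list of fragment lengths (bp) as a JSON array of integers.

[7,8,10,11,11,11,12,12,13,13,14]

Site scan:
  BxoV CCGGTAAG/7: at [40, 53, 74] ⇒ [47, 60, 81]
  TgoI GATAAT/3: at [111] ⇒ [114]
  KluV GTTTA/3: at [1, 12, 19, 32, 67, 92, 100] ⇒ [4, 15, 22, 35, 70, 95, 103]

All cut coordinates (distinct, sorted): [4, 15, 22, 35, 47, 60, 70, 81, 95, 103, 114]

Fragment lengths:
  4→15: 11 bp
  15→22: 7 bp
  22→35: 13 bp
  35→47: 12 bp
  47→60: 13 bp
  60→70: 10 bp
  70→81: 11 bp
  81→95: 14 bp
  95→103: 8 bp
  103→114: 11 bp
  114→4 (wrap): 122-114+4 = 12 bp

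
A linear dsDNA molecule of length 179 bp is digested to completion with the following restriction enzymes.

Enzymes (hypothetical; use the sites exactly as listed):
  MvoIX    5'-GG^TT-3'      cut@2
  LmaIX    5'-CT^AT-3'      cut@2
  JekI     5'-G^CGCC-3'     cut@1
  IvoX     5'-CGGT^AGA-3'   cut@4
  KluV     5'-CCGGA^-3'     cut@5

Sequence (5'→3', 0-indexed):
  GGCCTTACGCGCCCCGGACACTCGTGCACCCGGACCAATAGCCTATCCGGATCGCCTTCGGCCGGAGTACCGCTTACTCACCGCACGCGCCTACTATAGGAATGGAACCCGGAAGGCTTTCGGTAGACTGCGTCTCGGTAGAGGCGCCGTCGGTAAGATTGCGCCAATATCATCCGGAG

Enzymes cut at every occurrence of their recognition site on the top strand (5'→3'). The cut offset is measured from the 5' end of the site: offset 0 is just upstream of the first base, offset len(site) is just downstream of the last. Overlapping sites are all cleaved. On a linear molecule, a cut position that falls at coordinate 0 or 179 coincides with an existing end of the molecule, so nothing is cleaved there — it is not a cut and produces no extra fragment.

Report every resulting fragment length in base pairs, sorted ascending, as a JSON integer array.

[1,5,7,8,9,9,10,11,15,15,16,17,17,18,21]

Scan for sites:
  MvoIX (GGTT, off=2): no sites
  LmaIX (CTAT, off=2): starts [42, 93] → cuts [44, 95]
  JekI (GCGCC, off=1): starts [8, 86, 143, 160] → cuts [9, 87, 144, 161]
  IvoX (CGGTAGA, off=4): starts [120, 135] → cuts [124, 139]
  KluV (CCGGA, off=5): starts [13, 29, 46, 61, 108, 173] → cuts [18, 34, 51, 66, 113, 178]

All cut coordinates (distinct, sorted): [9, 18, 34, 44, 51, 66, 87, 95, 113, 124, 139, 144, 161, 178]

Fragments:
  [0,9): 9 bp
  [9,18): 9 bp
  [18,34): 16 bp
  [34,44): 10 bp
  [44,51): 7 bp
  [51,66): 15 bp
  [66,87): 21 bp
  [87,95): 8 bp
  [95,113): 18 bp
  [113,124): 11 bp
  [124,139): 15 bp
  [139,144): 5 bp
  [144,161): 17 bp
  [161,178): 17 bp
  [178,179): 1 bp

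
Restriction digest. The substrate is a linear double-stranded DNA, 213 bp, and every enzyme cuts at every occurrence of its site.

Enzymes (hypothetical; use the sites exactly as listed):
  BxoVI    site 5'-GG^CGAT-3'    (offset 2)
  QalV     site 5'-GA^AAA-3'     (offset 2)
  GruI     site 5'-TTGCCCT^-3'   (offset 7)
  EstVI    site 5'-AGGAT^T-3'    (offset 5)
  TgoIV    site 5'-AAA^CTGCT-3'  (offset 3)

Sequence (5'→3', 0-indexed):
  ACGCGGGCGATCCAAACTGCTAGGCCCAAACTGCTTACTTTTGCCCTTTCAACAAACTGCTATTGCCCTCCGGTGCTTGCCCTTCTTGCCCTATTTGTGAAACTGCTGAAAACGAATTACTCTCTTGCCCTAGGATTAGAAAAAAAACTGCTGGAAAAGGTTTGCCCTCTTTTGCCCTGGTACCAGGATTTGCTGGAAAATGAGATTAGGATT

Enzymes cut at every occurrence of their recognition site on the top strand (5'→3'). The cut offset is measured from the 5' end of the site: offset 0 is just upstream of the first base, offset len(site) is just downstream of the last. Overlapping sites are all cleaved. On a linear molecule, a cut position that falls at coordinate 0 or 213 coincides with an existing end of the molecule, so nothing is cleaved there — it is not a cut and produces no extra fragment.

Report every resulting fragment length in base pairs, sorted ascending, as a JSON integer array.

[1,4,5,7,7,7,8,8,9,9,9,10,10,11,13,13,14,14,15,17,22]

Site scan:
  BxoVI GGCGAT/2: at [5] ⇒ [7]
  QalV GAAAA/2: at [107, 138, 153, 195] ⇒ [109, 140, 155, 197]
  GruI TTGCCCT/7: at [40, 62, 76, 85, 124, 161, 171] ⇒ [47, 69, 83, 92, 131, 168, 178]
  EstVI AGGATT/5: at [131, 184, 207] ⇒ [136, 189, 212]
  TgoIV AAACTGCT/3: at [13, 27, 53, 99, 144] ⇒ [16, 30, 56, 102, 147]

Pooled cuts: [7, 16, 30, 47, 56, 69, 83, 92, 102, 109, 131, 136, 140, 147, 155, 168, 178, 189, 197, 212]

Fragments:
  [0,7): 7 bp
  [7,16): 9 bp
  [16,30): 14 bp
  [30,47): 17 bp
  [47,56): 9 bp
  [56,69): 13 bp
  [69,83): 14 bp
  [83,92): 9 bp
  [92,102): 10 bp
  [102,109): 7 bp
  [109,131): 22 bp
  [131,136): 5 bp
  [136,140): 4 bp
  [140,147): 7 bp
  [147,155): 8 bp
  [155,168): 13 bp
  [168,178): 10 bp
  [178,189): 11 bp
  [189,197): 8 bp
  [197,212): 15 bp
  [212,213): 1 bp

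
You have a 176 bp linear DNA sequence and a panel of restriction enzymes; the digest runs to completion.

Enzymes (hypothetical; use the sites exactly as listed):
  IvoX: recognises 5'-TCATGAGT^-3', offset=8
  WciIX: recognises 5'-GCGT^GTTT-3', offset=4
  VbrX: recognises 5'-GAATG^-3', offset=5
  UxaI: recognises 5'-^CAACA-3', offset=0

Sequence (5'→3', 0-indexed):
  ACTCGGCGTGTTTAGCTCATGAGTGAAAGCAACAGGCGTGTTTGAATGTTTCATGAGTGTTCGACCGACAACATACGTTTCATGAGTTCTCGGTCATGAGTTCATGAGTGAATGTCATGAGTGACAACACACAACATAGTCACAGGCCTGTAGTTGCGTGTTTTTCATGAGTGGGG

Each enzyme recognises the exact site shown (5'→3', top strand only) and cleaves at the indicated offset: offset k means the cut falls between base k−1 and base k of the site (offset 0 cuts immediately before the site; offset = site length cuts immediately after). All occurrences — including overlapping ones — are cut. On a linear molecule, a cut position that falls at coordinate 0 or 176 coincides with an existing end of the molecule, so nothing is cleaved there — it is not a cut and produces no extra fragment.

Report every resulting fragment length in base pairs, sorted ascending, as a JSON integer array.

Per-enzyme occurrences:
  IvoX TCATGAGT/8: at [16, 50, 79, 93, 101, 114, 164] ⇒ [24, 58, 87, 101, 109, 122, 172]
  WciIX GCGTGTTT/4: at [5, 35, 155] ⇒ [9, 39, 159]
  VbrX GAATG/5: at [43, 109] ⇒ [48, 114]
  UxaI CAACA/0: at [29, 68, 124, 131] ⇒ [29, 68, 124, 131]

Pooled cuts: [9, 24, 29, 39, 48, 58, 68, 87, 101, 109, 114, 122, 124, 131, 159, 172]

Fragments:
  [0,9): 9 bp
  [9,24): 15 bp
  [24,29): 5 bp
  [29,39): 10 bp
  [39,48): 9 bp
  [48,58): 10 bp
  [58,68): 10 bp
  [68,87): 19 bp
  [87,101): 14 bp
  [101,109): 8 bp
  [109,114): 5 bp
  [114,122): 8 bp
  [122,124): 2 bp
  [124,131): 7 bp
  [131,159): 28 bp
  [159,172): 13 bp
  [172,176): 4 bp

[2,4,5,5,7,8,8,9,9,10,10,10,13,14,15,19,28]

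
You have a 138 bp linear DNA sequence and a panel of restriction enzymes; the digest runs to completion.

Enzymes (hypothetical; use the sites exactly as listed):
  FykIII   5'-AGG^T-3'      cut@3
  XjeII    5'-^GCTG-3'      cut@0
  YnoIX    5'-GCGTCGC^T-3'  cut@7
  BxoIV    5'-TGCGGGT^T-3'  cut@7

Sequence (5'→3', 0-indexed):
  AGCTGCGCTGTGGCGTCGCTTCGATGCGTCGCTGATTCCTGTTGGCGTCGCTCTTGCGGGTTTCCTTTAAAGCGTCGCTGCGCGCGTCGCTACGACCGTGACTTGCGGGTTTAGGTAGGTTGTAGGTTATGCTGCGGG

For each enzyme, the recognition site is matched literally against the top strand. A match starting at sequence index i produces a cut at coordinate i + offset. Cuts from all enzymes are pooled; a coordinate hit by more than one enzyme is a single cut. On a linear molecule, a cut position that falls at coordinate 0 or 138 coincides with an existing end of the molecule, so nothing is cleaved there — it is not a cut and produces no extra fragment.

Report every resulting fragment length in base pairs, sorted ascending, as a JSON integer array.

Per-enzyme occurrences:
  FykIII AGGT/3: at [112, 116, 123] ⇒ [115, 119, 126]
  XjeII GCTG/0: at [1, 6, 30, 76, 130] ⇒ [1, 6, 30, 76, 130]
  YnoIX GCGTCGCT/7: at [12, 25, 44, 71, 83] ⇒ [19, 32, 51, 78, 90]
  BxoIV TGCGGGTT/7: at [54, 103] ⇒ [61, 110]

Pooled cuts: [1, 6, 19, 30, 32, 51, 61, 76, 78, 90, 110, 115, 119, 126, 130]

Fragment lengths:
  [0,1): 1 bp
  [1,6): 5 bp
  [6,19): 13 bp
  [19,30): 11 bp
  [30,32): 2 bp
  [32,51): 19 bp
  [51,61): 10 bp
  [61,76): 15 bp
  [76,78): 2 bp
  [78,90): 12 bp
  [90,110): 20 bp
  [110,115): 5 bp
  [115,119): 4 bp
  [119,126): 7 bp
  [126,130): 4 bp
  [130,138): 8 bp

[1,2,2,4,4,5,5,7,8,10,11,12,13,15,19,20]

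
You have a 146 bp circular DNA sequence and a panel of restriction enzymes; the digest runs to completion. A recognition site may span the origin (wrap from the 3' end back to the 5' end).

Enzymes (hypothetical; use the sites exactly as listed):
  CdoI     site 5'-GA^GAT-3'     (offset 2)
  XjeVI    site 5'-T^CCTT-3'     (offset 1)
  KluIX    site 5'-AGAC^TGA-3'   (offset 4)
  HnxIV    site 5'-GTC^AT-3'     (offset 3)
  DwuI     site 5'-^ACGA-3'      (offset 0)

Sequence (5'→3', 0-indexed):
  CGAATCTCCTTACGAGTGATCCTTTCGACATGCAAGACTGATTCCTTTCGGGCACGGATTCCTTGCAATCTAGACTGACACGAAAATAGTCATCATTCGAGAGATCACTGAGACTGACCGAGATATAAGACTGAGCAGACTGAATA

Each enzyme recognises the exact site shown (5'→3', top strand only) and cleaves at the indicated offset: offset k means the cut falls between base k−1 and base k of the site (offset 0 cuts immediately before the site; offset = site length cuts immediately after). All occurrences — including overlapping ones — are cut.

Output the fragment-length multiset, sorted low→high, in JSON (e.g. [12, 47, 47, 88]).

[4,4,5,5,7,8,9,9,10,11,12,12,15,17,18]

Scan for sites:
  CdoI (GAGAT, off=2): starts [100, 119] → cuts [102, 121]
  XjeVI (TCCTT, off=1): starts [6, 19, 42, 59] → cuts [7, 20, 43, 60]
  KluIX (AGACTGA, off=4): starts [34, 71, 110, 127, 136] → cuts [38, 75, 114, 131, 140]
  HnxIV (GTCAT, off=3): starts [88] → cuts [91]
  DwuI (ACGA, off=0): starts [11, 79, 145] → cuts [11, 79, 145]

All cut coordinates (distinct, sorted): [7, 11, 20, 38, 43, 60, 75, 79, 91, 102, 114, 121, 131, 140, 145]

Fragments:
  7→11: 4 bp
  11→20: 9 bp
  20→38: 18 bp
  38→43: 5 bp
  43→60: 17 bp
  60→75: 15 bp
  75→79: 4 bp
  79→91: 12 bp
  91→102: 11 bp
  102→114: 12 bp
  114→121: 7 bp
  121→131: 10 bp
  131→140: 9 bp
  140→145: 5 bp
  145→7 (wrap): 146-145+7 = 8 bp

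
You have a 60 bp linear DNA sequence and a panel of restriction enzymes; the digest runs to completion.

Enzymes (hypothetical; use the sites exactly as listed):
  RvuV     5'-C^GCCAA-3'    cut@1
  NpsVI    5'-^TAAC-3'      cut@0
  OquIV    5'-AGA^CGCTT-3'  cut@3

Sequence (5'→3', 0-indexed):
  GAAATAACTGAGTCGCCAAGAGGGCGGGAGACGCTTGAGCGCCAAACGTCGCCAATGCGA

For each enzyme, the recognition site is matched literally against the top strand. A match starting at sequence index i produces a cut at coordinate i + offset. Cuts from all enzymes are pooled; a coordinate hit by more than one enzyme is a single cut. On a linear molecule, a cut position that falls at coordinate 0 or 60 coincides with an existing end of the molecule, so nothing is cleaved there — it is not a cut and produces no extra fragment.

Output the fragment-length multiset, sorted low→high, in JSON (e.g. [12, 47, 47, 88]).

Site scan:
  RvuV CGCCAA/1: at [13, 39, 49] ⇒ [14, 40, 50]
  NpsVI TAAC/0: at [4] ⇒ [4]
  OquIV AGACGCTT/3: at [28] ⇒ [31]

Pooled cuts: [4, 14, 31, 40, 50]

Fragment lengths:
  [0,4): 4 bp
  [4,14): 10 bp
  [14,31): 17 bp
  [31,40): 9 bp
  [40,50): 10 bp
  [50,60): 10 bp

[4,9,10,10,10,17]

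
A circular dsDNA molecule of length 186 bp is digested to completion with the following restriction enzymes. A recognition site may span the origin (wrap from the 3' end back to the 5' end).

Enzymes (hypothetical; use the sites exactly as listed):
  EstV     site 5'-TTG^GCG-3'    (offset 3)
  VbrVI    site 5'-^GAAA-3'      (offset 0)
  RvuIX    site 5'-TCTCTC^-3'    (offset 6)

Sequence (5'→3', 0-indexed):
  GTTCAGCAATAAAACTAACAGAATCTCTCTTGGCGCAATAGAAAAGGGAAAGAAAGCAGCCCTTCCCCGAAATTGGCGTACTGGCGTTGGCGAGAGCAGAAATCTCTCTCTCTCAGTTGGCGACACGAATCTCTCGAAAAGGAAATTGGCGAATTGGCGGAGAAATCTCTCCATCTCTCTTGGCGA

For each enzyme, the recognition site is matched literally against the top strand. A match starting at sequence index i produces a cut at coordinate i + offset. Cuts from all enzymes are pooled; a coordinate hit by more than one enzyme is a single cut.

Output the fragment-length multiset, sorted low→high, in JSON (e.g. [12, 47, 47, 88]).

Scan for sites:
  EstV TTGGCG/3: at [29, 72, 86, 116, 145, 153, 179] ⇒ [32, 75, 89, 119, 148, 156, 182]
  VbrVI GAAA/0: at [40, 47, 51, 68, 98, 135, 141, 161] ⇒ [40, 47, 51, 68, 98, 135, 141, 161]
  RvuIX TCTCTC/6: at [23, 102, 104, 106, 108, 129, 165, 173] ⇒ [29, 108, 110, 112, 114, 135, 171, 179]

Pooled cuts: [29, 32, 40, 47, 51, 68, 75, 89, 98, 108, 110, 112, 114, 119, 135, 141, 148, 156, 161, 171, 179, 182]

Fragment lengths:
  29→32: 3 bp
  32→40: 8 bp
  40→47: 7 bp
  47→51: 4 bp
  51→68: 17 bp
  68→75: 7 bp
  75→89: 14 bp
  89→98: 9 bp
  98→108: 10 bp
  108→110: 2 bp
  110→112: 2 bp
  112→114: 2 bp
  114→119: 5 bp
  119→135: 16 bp
  135→141: 6 bp
  141→148: 7 bp
  148→156: 8 bp
  156→161: 5 bp
  161→171: 10 bp
  171→179: 8 bp
  179→182: 3 bp
  182→29 (wrap): 186-182+29 = 33 bp

[2,2,2,3,3,4,5,5,6,7,7,7,8,8,8,9,10,10,14,16,17,33]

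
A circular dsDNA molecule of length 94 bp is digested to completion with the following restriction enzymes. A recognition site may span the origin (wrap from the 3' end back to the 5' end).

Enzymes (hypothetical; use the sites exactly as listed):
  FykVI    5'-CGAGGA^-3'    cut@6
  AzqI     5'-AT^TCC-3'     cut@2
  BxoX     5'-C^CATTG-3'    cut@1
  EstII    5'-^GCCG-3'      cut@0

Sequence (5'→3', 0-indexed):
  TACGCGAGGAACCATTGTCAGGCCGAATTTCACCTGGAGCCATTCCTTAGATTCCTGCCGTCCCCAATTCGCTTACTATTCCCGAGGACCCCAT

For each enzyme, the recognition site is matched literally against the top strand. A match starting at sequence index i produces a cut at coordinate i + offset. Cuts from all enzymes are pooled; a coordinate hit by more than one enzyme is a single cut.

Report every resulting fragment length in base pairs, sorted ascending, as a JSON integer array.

Site scan:
  FykVI (CGAGGA, off=6): starts [4, 82] → cuts [10, 88]
  AzqI (ATTCC, off=2): starts [41, 50, 77] → cuts [43, 52, 79]
  BxoX (CCATTG, off=1): starts [11] → cuts [12]
  EstII (GCCG, off=0): starts [21, 56] → cuts [21, 56]

All cut coordinates (distinct, sorted): [10, 12, 21, 43, 52, 56, 79, 88]

Fragment lengths:
  10→12: 2 bp
  12→21: 9 bp
  21→43: 22 bp
  43→52: 9 bp
  52→56: 4 bp
  56→79: 23 bp
  79→88: 9 bp
  88→10 (wrap): 94-88+10 = 16 bp

[2,4,9,9,9,16,22,23]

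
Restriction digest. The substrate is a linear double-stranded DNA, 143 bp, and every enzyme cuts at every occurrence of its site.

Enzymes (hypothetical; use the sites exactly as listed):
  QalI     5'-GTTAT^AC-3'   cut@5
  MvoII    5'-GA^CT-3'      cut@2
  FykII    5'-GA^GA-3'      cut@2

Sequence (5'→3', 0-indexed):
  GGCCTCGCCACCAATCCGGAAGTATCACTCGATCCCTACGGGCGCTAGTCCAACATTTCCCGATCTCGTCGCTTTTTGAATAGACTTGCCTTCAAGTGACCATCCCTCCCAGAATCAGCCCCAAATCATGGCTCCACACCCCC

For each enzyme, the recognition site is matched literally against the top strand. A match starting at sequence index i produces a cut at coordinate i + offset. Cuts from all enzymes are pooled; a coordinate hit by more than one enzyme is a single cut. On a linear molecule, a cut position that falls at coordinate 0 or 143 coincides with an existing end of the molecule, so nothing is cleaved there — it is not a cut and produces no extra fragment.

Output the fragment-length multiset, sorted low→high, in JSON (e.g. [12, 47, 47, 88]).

[59,84]

Scan for sites:
  QalI (GTTATAC, off=5): no sites
  MvoII GACT/2: at [82] ⇒ [84]
  FykII (GAGA, off=2): no sites

All cut coordinates (distinct, sorted): [84]

Fragments:
  [0,84): 84 bp
  [84,143): 59 bp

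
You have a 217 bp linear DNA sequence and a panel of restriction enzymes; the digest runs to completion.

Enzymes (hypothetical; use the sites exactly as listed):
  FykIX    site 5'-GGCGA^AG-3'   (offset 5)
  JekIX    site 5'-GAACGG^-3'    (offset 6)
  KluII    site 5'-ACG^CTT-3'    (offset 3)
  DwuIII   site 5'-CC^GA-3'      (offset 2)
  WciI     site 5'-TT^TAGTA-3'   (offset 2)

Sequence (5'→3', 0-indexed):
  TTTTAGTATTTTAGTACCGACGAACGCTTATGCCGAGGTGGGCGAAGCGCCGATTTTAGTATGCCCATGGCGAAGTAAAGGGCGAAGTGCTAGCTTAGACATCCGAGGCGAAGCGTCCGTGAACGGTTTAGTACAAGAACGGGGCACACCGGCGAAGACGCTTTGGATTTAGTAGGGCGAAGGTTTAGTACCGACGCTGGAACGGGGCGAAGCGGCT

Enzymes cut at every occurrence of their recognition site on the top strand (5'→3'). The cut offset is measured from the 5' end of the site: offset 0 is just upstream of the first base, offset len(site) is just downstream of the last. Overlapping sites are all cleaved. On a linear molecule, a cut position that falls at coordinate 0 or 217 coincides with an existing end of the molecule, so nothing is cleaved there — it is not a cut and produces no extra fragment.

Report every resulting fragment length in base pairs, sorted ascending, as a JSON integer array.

Per-enzyme occurrences:
  FykIX (GGCGAAG, off=5): starts [40, 68, 80, 106, 150, 175, 205] → cuts [45, 73, 85, 111, 155, 180, 210]
  JekIX (GAACGG, off=6): starts [120, 136, 199] → cuts [126, 142, 205]
  KluII (ACGCTT, off=3): starts [23, 157] → cuts [26, 160]
  DwuIII (CCGA, off=2): starts [16, 32, 49, 102, 190] → cuts [18, 34, 51, 104, 192]
  WciI (TTTAGTA, off=2): starts [1, 9, 54, 126, 167, 183] → cuts [3, 11, 56, 128, 169, 185]

Pooled cuts: [3, 11, 18, 26, 34, 45, 51, 56, 73, 85, 104, 111, 126, 128, 142, 155, 160, 169, 180, 185, 192, 205, 210]

Fragment lengths:
  [0,3): 3 bp
  [3,11): 8 bp
  [11,18): 7 bp
  [18,26): 8 bp
  [26,34): 8 bp
  [34,45): 11 bp
  [45,51): 6 bp
  [51,56): 5 bp
  [56,73): 17 bp
  [73,85): 12 bp
  [85,104): 19 bp
  [104,111): 7 bp
  [111,126): 15 bp
  [126,128): 2 bp
  [128,142): 14 bp
  [142,155): 13 bp
  [155,160): 5 bp
  [160,169): 9 bp
  [169,180): 11 bp
  [180,185): 5 bp
  [185,192): 7 bp
  [192,205): 13 bp
  [205,210): 5 bp
  [210,217): 7 bp

[2,3,5,5,5,5,6,7,7,7,7,8,8,8,9,11,11,12,13,13,14,15,17,19]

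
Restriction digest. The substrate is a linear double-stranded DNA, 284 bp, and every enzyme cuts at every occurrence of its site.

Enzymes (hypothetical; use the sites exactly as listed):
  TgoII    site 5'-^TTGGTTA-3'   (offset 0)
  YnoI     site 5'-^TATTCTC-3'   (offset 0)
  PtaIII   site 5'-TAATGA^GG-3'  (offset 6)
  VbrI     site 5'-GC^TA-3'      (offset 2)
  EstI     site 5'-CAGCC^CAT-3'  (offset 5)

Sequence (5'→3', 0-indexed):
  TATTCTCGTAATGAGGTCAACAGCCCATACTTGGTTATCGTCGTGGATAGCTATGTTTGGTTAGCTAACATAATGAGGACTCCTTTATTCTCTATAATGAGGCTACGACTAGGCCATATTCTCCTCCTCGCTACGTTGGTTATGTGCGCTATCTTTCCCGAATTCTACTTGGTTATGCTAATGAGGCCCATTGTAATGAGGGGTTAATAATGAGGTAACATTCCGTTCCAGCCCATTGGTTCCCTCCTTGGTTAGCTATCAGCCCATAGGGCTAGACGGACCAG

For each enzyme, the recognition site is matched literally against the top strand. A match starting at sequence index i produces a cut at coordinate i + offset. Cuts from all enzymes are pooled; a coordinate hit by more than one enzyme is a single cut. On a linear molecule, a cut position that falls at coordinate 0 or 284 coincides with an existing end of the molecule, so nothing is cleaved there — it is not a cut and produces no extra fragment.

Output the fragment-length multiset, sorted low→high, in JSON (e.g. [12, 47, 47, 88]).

[3,4,5,5,6,8,8,9,9,9,10,11,11,12,13,14,14,14,14,15,15,15,19,20,21]

Per-enzyme occurrences:
  TgoII TTGGTTA/0: at [30, 56, 135, 168, 247] ⇒ [30, 56, 135, 168, 247]
  YnoI TATTCTC/0: at [0, 85, 116] ⇒ [85, 116] (position 0 is a terminus of the linear molecule — no cut)
  PtaIII TAATGAGG/6: at [8, 70, 94, 178, 193, 207] ⇒ [14, 76, 100, 184, 199, 213]
  VbrI GCTA/2: at [49, 63, 101, 129, 147, 176, 254, 270] ⇒ [51, 65, 103, 131, 149, 178, 256, 272]
  EstI CAGCCCAT/5: at [20, 228, 259] ⇒ [25, 233, 264]

All cut coordinates (distinct, sorted): [14, 25, 30, 51, 56, 65, 76, 85, 100, 103, 116, 131, 135, 149, 168, 178, 184, 199, 213, 233, 247, 256, 264, 272]

Fragments:
  [0,14): 14 bp
  [14,25): 11 bp
  [25,30): 5 bp
  [30,51): 21 bp
  [51,56): 5 bp
  [56,65): 9 bp
  [65,76): 11 bp
  [76,85): 9 bp
  [85,100): 15 bp
  [100,103): 3 bp
  [103,116): 13 bp
  [116,131): 15 bp
  [131,135): 4 bp
  [135,149): 14 bp
  [149,168): 19 bp
  [168,178): 10 bp
  [178,184): 6 bp
  [184,199): 15 bp
  [199,213): 14 bp
  [213,233): 20 bp
  [233,247): 14 bp
  [247,256): 9 bp
  [256,264): 8 bp
  [264,272): 8 bp
  [272,284): 12 bp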